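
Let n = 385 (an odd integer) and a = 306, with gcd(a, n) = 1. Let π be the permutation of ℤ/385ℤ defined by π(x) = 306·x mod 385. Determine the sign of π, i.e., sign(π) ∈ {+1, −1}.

Start at x=86: 86 → 136 → 36 → 236 → 221 → 251 → 191 → … (one orbit).
π_306 has 30 disjoint cycles with lengths [30, 30, 30, 30, 30, 30, 30, 30, 30, 30, 6, 6, 6, 6, 6, 5, 5, 5, 5, 5, 5, 5, 5, 5, 5, 1, 1, 1, 1, 1] on {0,…,384}.
sign(π) = (−1)^{n − #cycles} = (−1)^{385−30} = (−1)^355 = -1.
Zolotarev: (306|385) = -1, matching the cycle-count sign.

-1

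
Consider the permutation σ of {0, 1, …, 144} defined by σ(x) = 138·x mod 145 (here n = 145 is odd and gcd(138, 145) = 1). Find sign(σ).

-1

Trace 57: π^k(57) = [57, 36, 38, 24, 122, 16, 33] for k=0..6.
8 cycles of lengths [28, 28, 28, 28, 14, 14, 4, 1].
145 − 8 = 137 transpositions; sign(π) = (−1)^137 = -1.
The Jacobi symbol (138|145) = -1 (Zolotarev) agrees.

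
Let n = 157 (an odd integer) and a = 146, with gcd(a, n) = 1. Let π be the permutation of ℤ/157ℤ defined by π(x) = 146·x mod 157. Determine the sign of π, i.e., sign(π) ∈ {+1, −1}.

Orbit of 10 under x↦146x: [10, 47, 111, 35, 86, 153, 44]… (length divides ord_157(146)).
Cycle type of π: 78×2 + 1; total 3 cycles.
sign(π) = (−1)^{n − #cycles} = (−1)^{157−3} = (−1)^154 = +1.
Zolotarev: (146|157) = +1, matching the cycle-count sign.

+1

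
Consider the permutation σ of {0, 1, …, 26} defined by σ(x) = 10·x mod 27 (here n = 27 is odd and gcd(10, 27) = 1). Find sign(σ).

+1

Start at x=1: 1 → 10 → 19 → 1 (one orbit).
Decompose π into cycles: lengths [3, 3, 3, 3, 3, 3, 1, 1, 1, 1, 1, 1, 1, 1, 1] (15 cycles, including the fixed point 0).
With 15 cycles on 27 points, sign = (−1)^{27−15} = +1.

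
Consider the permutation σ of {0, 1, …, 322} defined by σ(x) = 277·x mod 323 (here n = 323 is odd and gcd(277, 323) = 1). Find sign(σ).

-1

Start at x=258: 258 → 83 → 58 → 239 → 311 → 229 → 125 → … (one orbit).
Cycle lengths of π_277 on ℤ/323ℤ: [48, 48, 48, 48, 48, 48, 16, 3, 3, 3, 3, 3, 3, 1]; 14 cycles in total.
With 14 cycles on 323 points, sign = (−1)^{323−14} = -1.
Check: (277/323) = -1 by Zolotarev.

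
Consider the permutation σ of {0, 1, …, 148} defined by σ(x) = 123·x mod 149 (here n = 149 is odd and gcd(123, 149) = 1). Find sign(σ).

+1

Start at x=5: 5 → 19 → 102 → 30 → 114 → 16 → 31 → … (one orbit).
5 cycles of lengths [37, 37, 37, 37, 1].
Σ(ℓ_i−1) = 149−5 = 144; sign = (−1)^144 = +1.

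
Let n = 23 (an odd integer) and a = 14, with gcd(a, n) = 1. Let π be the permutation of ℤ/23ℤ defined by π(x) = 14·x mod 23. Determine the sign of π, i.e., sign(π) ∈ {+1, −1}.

Trace 3: π^k(3) = [3, 19, 13, 21, 18, 22, 9] for k=0..6.
2 cycles of lengths [22, 1].
2 cycles on 23: each ℓ→(−1)^(ℓ−1), product (−1)^21 = -1.

-1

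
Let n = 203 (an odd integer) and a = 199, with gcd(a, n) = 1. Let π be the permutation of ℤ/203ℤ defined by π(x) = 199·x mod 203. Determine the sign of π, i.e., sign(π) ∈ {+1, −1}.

-1

Trace 20: π^k(20) = [20, 123, 117, 141, 45, 23, 111] for k=0..6.
Cycle type of π: 42×4 + 7×4 + 6 + 1; total 10 cycles.
203 − 10 = 193 transpositions; sign(π) = (−1)^193 = -1.
The Jacobi symbol (199|203) = -1 (Zolotarev) agrees.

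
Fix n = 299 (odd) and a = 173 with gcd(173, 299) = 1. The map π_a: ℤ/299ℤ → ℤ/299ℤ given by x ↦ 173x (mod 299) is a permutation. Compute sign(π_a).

Orbit of 192 under x↦173x: [192, 27, 186, 185, 12, 282, 49]… (length divides ord_299(173)).
The orbit structure of x ↦ 173x mod 299: 9 orbits of sizes [66, 66, 66, 66, 11, 11, 6, 6, 1].
9 cycles on 299: each ℓ→(−1)^(ℓ−1), product (−1)^290 = +1.

+1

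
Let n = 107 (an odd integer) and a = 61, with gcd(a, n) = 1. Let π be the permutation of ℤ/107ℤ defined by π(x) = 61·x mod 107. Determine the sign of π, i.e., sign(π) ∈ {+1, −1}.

+1

Start at x=27: 27 → 42 → 101 → 62 → 37 → 10 → 75 → … (one orbit).
Cycle type of π: 53×2 + 1; total 3 cycles.
sign(π) = (−1)^{n − #cycles} = (−1)^{107−3} = (−1)^104 = +1.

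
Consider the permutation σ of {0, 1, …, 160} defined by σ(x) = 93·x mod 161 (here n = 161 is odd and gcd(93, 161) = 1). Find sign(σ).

+1

Orbit of 116 under x↦93x: [116, 1, 93]… (length divides ord_161(93)).
Decompose π into cycles: lengths [3, 3, 3, 3, 3, 3, 3, 3, 3, 3, 3, 3, 3, 3, 3, 3, 3, 3, 3, 3, 3, 3, 3, 3, 3, 3, 3, 3, 3, 3, 3, 3, 3, 3, 3, 3, 3, 3, 3, 3, 3, 3, 3, 3, 3, 3, 1, 1, 1, 1, 1, 1, 1, 1, 1, 1, 1, 1, 1, 1, 1, 1, 1, 1, 1, 1, 1, 1, 1] (69 cycles, including the fixed point 0).
n − c = 161 − 69 = 92; sign = (−1)^92 = +1.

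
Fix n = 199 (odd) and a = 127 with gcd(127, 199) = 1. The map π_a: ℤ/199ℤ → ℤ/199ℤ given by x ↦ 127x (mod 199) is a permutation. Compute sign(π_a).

-1

Start at x=183: 183 → 157 → 39 → 177 → 191 → 178 → 119 → … (one orbit).
Decompose π into cycles: lengths [198, 1] (2 cycles, including the fixed point 0).
Σ(ℓ_i−1) = 199−2 = 197; sign = (−1)^197 = -1.
The Jacobi symbol (127|199) = -1 (Zolotarev) agrees.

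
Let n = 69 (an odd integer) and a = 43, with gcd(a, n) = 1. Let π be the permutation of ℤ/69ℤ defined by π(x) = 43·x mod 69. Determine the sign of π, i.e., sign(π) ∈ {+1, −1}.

-1

Trace 25: π^k(25) = [25, 40, 64, 61, 1, 43, 55] for k=0..6.
6 cycles of lengths [22, 22, 22, 1, 1, 1].
n − c = 69 − 6 = 63; sign = (−1)^63 = -1.
(43|69)_J = -1 (Zolotarev's lemma cross-check).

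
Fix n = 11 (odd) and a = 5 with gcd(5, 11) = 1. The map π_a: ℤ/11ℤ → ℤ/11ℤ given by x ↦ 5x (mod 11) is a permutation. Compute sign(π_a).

+1

Trace 3: π^k(3) = [3, 4, 9, 1, 5] for k=0..4.
Cycle lengths of π_5 on ℤ/11ℤ: [5, 5, 1]; 3 cycles in total.
Σ(ℓ_i−1) = 11−3 = 8; sign = (−1)^8 = +1.
Zolotarev: (5|11) = +1, matching the cycle-count sign.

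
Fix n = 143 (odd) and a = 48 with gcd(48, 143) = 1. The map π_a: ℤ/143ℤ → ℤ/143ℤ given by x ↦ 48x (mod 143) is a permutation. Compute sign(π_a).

+1

Orbit of 42 under x↦48x: [42, 14, 100, 81, 27, 9, 3]… (length divides ord_143(48)).
π_48 has 15 disjoint cycles with lengths [15, 15, 15, 15, 15, 15, 15, 15, 5, 5, 3, 3, 3, 3, 1] on {0,…,142}.
With 15 cycles on 143 points, sign = (−1)^{143−15} = +1.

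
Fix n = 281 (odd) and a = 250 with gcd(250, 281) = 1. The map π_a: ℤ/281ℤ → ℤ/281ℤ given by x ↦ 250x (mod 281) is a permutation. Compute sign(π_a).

+1

Start at x=125: 125 → 59 → 138 → 218 → 267 → 153 → 34 → … (one orbit).
π_250 has 3 disjoint cycles with lengths [140, 140, 1] on {0,…,280}.
Σ(ℓ_i−1) = 281−3 = 278; sign = (−1)^278 = +1.
The Jacobi symbol (250|281) = +1 (Zolotarev) agrees.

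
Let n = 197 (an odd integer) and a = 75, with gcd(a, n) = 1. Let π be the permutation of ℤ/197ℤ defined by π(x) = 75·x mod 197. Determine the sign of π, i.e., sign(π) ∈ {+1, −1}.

Orbit of 38 under x↦75x: [38, 92, 5, 178, 151, 96, 108]… (length divides ord_197(75)).
The orbit structure of x ↦ 75x mod 197: 2 orbits of sizes [196, 1].
197 − 2 = 195 transpositions; sign(π) = (−1)^195 = -1.
The Jacobi symbol (75|197) = -1 (Zolotarev) agrees.

-1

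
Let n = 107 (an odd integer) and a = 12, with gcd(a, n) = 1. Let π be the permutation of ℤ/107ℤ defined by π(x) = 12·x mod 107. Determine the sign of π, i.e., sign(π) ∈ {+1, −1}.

Orbit of 14 under x↦12x: [14, 61, 90, 10, 13, 49, 53]… (length divides ord_107(12)).
Cycle lengths of π_12 on ℤ/107ℤ: [53, 53, 1]; 3 cycles in total.
sign(π) = (−1)^{n − #cycles} = (−1)^{107−3} = (−1)^104 = +1.

+1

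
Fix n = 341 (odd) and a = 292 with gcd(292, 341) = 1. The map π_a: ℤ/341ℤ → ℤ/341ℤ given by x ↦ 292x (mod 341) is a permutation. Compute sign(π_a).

Orbit of 56 under x↦292x: [56, 325, 102, 117, 64, 274, 214]… (length divides ord_341(292)).
Decompose π into cycles: lengths [30, 30, 30, 30, 30, 30, 30, 30, 30, 30, 30, 10, 1] (13 cycles, including the fixed point 0).
13 cycles on 341: each ℓ→(−1)^(ℓ−1), product (−1)^328 = +1.

+1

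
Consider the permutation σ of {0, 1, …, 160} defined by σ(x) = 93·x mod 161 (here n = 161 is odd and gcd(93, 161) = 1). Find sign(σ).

Orbit of 93 under x↦93x: [93, 116, 1]… (length divides ord_161(93)).
Decompose π into cycles: lengths [3, 3, 3, 3, 3, 3, 3, 3, 3, 3, 3, 3, 3, 3, 3, 3, 3, 3, 3, 3, 3, 3, 3, 3, 3, 3, 3, 3, 3, 3, 3, 3, 3, 3, 3, 3, 3, 3, 3, 3, 3, 3, 3, 3, 3, 3, 1, 1, 1, 1, 1, 1, 1, 1, 1, 1, 1, 1, 1, 1, 1, 1, 1, 1, 1, 1, 1, 1, 1] (69 cycles, including the fixed point 0).
Σ(ℓ_i−1) = 161−69 = 92; sign = (−1)^92 = +1.
Check: (93/161) = +1 by Zolotarev.

+1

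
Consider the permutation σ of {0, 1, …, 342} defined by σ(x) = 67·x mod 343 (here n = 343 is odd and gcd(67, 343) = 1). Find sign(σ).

+1

Start at x=50: 50 → 263 → 128 → 1 → 67 → 30 → 295 → … (one orbit).
The orbit structure of x ↦ 67x mod 343: 31 orbits of sizes [21, 21, 21, 21, 21, 21, 21, 21, 21, 21, 21, 21, 21, 21, 3, 3, 3, 3, 3, 3, 3, 3, 3, 3, 3, 3, 3, 3, 3, 3, 1].
n − c = 343 − 31 = 312; sign = (−1)^312 = +1.
Zolotarev: (67|343) = +1, matching the cycle-count sign.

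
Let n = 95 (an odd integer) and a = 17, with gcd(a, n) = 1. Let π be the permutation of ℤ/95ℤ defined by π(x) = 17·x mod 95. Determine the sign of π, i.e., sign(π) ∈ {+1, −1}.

-1

Start at x=77: 77 → 74 → 23 → 11 → 92 → 44 → 83 → … (one orbit).
Cycle type of π: 36×2 + 9×2 + 4 + 1; total 6 cycles.
6 cycles on 95: each ℓ→(−1)^(ℓ−1), product (−1)^89 = -1.
Check: (17/95) = -1 by Zolotarev.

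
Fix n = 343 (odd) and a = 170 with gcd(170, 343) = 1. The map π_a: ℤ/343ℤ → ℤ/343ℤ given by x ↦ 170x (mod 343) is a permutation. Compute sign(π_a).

Orbit of 263 under x↦170x: [263, 120, 163, 270, 281, 93, 32]… (length divides ord_343(170)).
π_170 has 7 disjoint cycles with lengths [147, 147, 21, 21, 3, 3, 1] on {0,…,342}.
n − c = 343 − 7 = 336; sign = (−1)^336 = +1.
(170|343)_J = +1 (Zolotarev's lemma cross-check).

+1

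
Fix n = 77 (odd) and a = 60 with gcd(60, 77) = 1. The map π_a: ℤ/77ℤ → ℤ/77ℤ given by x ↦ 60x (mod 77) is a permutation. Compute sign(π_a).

+1

Trace 1: π^k(1) = [1, 60, 58, 15, 53, 23, 71] for k=0..6.
Cycle type of π: 15×4 + 5×2 + 3×2 + 1; total 9 cycles.
77 − 9 = 68 transpositions; sign(π) = (−1)^68 = +1.
Via Zolotarev, sign(π_{60}) = (60|77) = +1.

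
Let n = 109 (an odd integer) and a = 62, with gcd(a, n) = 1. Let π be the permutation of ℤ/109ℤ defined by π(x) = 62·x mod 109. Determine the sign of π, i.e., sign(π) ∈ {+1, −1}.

-1

Trace 85: π^k(85) = [85, 38, 67, 12, 90, 21, 103] for k=0..6.
2 cycles of lengths [108, 1].
109 − 2 = 107 transpositions; sign(π) = (−1)^107 = -1.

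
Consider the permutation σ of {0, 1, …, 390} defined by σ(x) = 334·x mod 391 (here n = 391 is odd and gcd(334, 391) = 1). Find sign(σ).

Start at x=127: 127 → 190 → 118 → 312 → 202 → 216 → 200 → … (one orbit).
Cycle lengths of π_334 on ℤ/391ℤ: [176, 176, 16, 11, 11, 1]; 6 cycles in total.
Σ(ℓ_i−1) = 391−6 = 385; sign = (−1)^385 = -1.
(334|391)_J = -1 (Zolotarev's lemma cross-check).

-1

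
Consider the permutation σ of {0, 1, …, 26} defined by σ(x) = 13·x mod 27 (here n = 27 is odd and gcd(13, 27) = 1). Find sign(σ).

+1

Start at x=16: 16 → 19 → 4 → 25 → 1 → 13 → 7 → … (one orbit).
Decompose π into cycles: lengths [9, 9, 3, 3, 1, 1, 1] (7 cycles, including the fixed point 0).
7 cycles on 27: each ℓ→(−1)^(ℓ−1), product (−1)^20 = +1.
The Jacobi symbol (13|27) = +1 (Zolotarev) agrees.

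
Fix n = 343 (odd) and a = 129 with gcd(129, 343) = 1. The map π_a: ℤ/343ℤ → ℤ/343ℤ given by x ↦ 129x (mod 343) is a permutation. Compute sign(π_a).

-1

Trace 197: π^k(197) = [197, 31, 226, 342, 214, 166, 148] for k=0..6.
16 cycles of lengths [42, 42, 42, 42, 42, 42, 42, 6, 6, 6, 6, 6, 6, 6, 6, 1].
sign(π) = (−1)^{n − #cycles} = (−1)^{343−16} = (−1)^327 = -1.
The Jacobi symbol (129|343) = -1 (Zolotarev) agrees.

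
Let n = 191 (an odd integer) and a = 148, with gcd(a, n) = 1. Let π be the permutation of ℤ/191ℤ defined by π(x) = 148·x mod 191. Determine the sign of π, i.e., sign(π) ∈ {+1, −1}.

-1

Orbit of 14 under x↦148x: [14, 162, 101, 50, 142, 6, 124]… (length divides ord_191(148)).
The orbit structure of x ↦ 148x mod 191: 2 orbits of sizes [190, 1].
sign(π) = (−1)^{n − #cycles} = (−1)^{191−2} = (−1)^189 = -1.
Via Zolotarev, sign(π_{148}) = (148|191) = -1.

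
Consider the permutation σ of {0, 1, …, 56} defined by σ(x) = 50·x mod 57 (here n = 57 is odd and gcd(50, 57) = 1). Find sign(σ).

+1

Orbit of 49 under x↦50x: [49, 56, 7, 8, 1, 50]… (length divides ord_57(50)).
Decompose π into cycles: lengths [6, 6, 6, 6, 6, 6, 6, 6, 6, 2, 1] (11 cycles, including the fixed point 0).
n − c = 57 − 11 = 46; sign = (−1)^46 = +1.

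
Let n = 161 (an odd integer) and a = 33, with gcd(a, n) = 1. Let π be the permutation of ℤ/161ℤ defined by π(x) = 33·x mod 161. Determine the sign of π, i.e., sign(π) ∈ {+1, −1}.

Trace 90: π^k(90) = [90, 72, 122, 1, 33, 123, 34] for k=0..6.
Decompose π into cycles: lengths [66, 66, 22, 6, 1] (5 cycles, including the fixed point 0).
5 cycles on 161: each ℓ→(−1)^(ℓ−1), product (−1)^156 = +1.
Zolotarev: (33|161) = +1, matching the cycle-count sign.

+1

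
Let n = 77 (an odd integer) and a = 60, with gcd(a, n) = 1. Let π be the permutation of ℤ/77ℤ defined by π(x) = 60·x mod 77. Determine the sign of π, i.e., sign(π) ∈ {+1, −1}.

Start at x=53: 53 → 23 → 71 → 25 → 37 → 64 → 67 → … (one orbit).
π_60 has 9 disjoint cycles with lengths [15, 15, 15, 15, 5, 5, 3, 3, 1] on {0,…,76}.
Σ(ℓ_i−1) = 77−9 = 68; sign = (−1)^68 = +1.

+1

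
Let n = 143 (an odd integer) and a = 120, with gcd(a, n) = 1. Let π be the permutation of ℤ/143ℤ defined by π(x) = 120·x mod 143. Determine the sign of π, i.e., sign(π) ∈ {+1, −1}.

Trace 87: π^k(87) = [87, 1, 120, 100, 131, 133] for k=0..5.
Cycle lengths of π_120 on ℤ/143ℤ: [6, 6, 6, 6, 6, 6, 6, 6, 6, 6, 6, 6, 6, 6, 6, 6, 6, 6, 6, 6, 3, 3, 3, 3, 2, 2, 2, 2, 2, 1]; 30 cycles in total.
sign(π) = (−1)^{n − #cycles} = (−1)^{143−30} = (−1)^113 = -1.

-1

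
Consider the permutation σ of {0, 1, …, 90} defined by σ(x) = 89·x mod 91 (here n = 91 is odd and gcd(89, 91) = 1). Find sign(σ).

Orbit of 23 under x↦89x: [23, 45, 1, 89, 4, 83, 16]… (length divides ord_91(89)).
9 cycles of lengths [12, 12, 12, 12, 12, 12, 12, 6, 1].
9 cycles on 91: each ℓ→(−1)^(ℓ−1), product (−1)^82 = +1.
Check: (89/91) = +1 by Zolotarev.

+1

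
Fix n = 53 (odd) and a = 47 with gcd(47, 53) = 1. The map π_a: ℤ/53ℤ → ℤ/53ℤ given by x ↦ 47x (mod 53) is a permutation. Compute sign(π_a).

Trace 16: π^k(16) = [16, 10, 46, 42, 13, 28, 44] for k=0..6.
Decompose π into cycles: lengths [13, 13, 13, 13, 1] (5 cycles, including the fixed point 0).
53 − 5 = 48 transpositions; sign(π) = (−1)^48 = +1.

+1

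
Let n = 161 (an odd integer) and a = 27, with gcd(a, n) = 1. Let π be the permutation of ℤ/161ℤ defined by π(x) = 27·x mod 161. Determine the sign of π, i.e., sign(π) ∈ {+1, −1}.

Orbit of 139 under x↦27x: [139, 50, 62, 64, 118, 127, 48]… (length divides ord_161(27)).
12 cycles of lengths [22, 22, 22, 22, 22, 22, 11, 11, 2, 2, 2, 1].
Σ(ℓ_i−1) = 161−12 = 149; sign = (−1)^149 = -1.

-1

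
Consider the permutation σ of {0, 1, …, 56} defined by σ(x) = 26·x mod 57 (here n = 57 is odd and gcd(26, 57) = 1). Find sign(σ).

-1

Trace 7: π^k(7) = [7, 11, 1, 26, 49, 20] for k=0..5.
Decompose π into cycles: lengths [6, 6, 6, 6, 6, 6, 3, 3, 3, 3, 3, 3, 2, 1] (14 cycles, including the fixed point 0).
sign(π) = (−1)^{n − #cycles} = (−1)^{57−14} = (−1)^43 = -1.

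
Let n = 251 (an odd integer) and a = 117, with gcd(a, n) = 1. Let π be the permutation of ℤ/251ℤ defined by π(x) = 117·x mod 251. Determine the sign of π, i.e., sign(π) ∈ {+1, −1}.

Orbit of 232 under x↦117x: [232, 36, 196, 91, 105, 237, 119]… (length divides ord_251(117)).
The orbit structure of x ↦ 117x mod 251: 3 orbits of sizes [125, 125, 1].
251 − 3 = 248 transpositions; sign(π) = (−1)^248 = +1.

+1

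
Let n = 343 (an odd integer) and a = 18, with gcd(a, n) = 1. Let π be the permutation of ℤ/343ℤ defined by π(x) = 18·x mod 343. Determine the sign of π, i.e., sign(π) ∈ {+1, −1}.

Orbit of 324 under x↦18x: [324, 1, 18]… (length divides ord_343(18)).
Cycle lengths of π_18 on ℤ/343ℤ: [3, 3, 3, 3, 3, 3, 3, 3, 3, 3, 3, 3, 3, 3, 3, 3, 3, 3, 3, 3, 3, 3, 3, 3, 3, 3, 3, 3, 3, 3, 3, 3, 3, 3, 3, 3, 3, 3, 3, 3, 3, 3, 3, 3, 3, 3, 3, 3, 3, 3, 3, 3, 3, 3, 3, 3, 3, 3, 3, 3, 3, 3, 3, 3, 3, 3, 3, 3, 3, 3, 3, 3, 3, 3, 3, 3, 3, 3, 3, 3, 3, 3, 3, 3, 3, 3, 3, 3, 3, 3, 3, 3, 3, 3, 3, 3, 3, 3, 3, 3, 3, 3, 3, 3, 3, 3, 3, 3, 3, 3, 3, 3, 3, 3, 1]; 115 cycles in total.
With 115 cycles on 343 points, sign = (−1)^{343−115} = +1.
Zolotarev: (18|343) = +1, matching the cycle-count sign.

+1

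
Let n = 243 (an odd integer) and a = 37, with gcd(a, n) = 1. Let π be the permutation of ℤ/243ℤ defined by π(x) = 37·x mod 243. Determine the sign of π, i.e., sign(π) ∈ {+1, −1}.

+1

Trace 208: π^k(208) = [208, 163, 199, 73, 28, 64, 181] for k=0..6.
27 cycles of lengths [27, 27, 27, 27, 27, 27, 9, 9, 9, 9, 9, 9, 3, 3, 3, 3, 3, 3, 1, 1, 1, 1, 1, 1, 1, 1, 1].
sign(π) = (−1)^{n − #cycles} = (−1)^{243−27} = (−1)^216 = +1.
The Jacobi symbol (37|243) = +1 (Zolotarev) agrees.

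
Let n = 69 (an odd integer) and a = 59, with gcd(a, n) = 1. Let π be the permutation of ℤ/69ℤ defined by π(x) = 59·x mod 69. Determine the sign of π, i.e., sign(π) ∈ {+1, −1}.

Trace 32: π^k(32) = [32, 25, 26, 16, 47, 13, 8] for k=0..6.
Cycle type of π: 22×2 + 11×2 + 2 + 1; total 6 cycles.
Σ(ℓ_i−1) = 69−6 = 63; sign = (−1)^63 = -1.
Zolotarev: (59|69) = -1, matching the cycle-count sign.

-1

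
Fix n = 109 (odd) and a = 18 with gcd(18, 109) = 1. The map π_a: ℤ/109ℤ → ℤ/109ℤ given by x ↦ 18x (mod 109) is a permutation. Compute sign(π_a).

-1

Start at x=83: 83 → 77 → 78 → 96 → 93 → 39 → 48 → … (one orbit).
2 cycles of lengths [108, 1].
109 − 2 = 107 transpositions; sign(π) = (−1)^107 = -1.
Via Zolotarev, sign(π_{18}) = (18|109) = -1.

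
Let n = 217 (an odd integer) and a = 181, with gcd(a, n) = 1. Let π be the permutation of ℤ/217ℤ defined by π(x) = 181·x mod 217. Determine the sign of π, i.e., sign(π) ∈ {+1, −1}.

+1

Trace 211: π^k(211) = [211, 216, 36, 6, 1, 181] for k=0..5.
39 cycles of lengths [6, 6, 6, 6, 6, 6, 6, 6, 6, 6, 6, 6, 6, 6, 6, 6, 6, 6, 6, 6, 6, 6, 6, 6, 6, 6, 6, 6, 6, 6, 6, 6, 6, 6, 6, 2, 2, 2, 1].
Σ(ℓ_i−1) = 217−39 = 178; sign = (−1)^178 = +1.
The Jacobi symbol (181|217) = +1 (Zolotarev) agrees.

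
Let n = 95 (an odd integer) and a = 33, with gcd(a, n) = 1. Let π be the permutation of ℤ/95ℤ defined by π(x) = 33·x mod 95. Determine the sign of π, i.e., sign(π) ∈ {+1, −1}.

+1

Trace 36: π^k(36) = [36, 48, 64, 22, 61, 18, 24] for k=0..6.
Cycle lengths of π_33 on ℤ/95ℤ: [36, 36, 18, 4, 1]; 5 cycles in total.
95 − 5 = 90 transpositions; sign(π) = (−1)^90 = +1.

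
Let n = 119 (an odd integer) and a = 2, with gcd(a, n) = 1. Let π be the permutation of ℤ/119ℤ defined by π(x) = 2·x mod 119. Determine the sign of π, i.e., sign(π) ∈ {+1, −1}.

Orbit of 64 under x↦2x: [64, 9, 18, 36, 72, 25, 50]… (length divides ord_119(2)).
The orbit structure of x ↦ 2x mod 119: 9 orbits of sizes [24, 24, 24, 24, 8, 8, 3, 3, 1].
9 cycles on 119: each ℓ→(−1)^(ℓ−1), product (−1)^110 = +1.

+1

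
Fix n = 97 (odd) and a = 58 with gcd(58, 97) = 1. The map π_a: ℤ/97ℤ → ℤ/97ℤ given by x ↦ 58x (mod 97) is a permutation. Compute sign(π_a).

-1

Trace 48: π^k(48) = [48, 68, 64, 26, 53, 67, 6] for k=0..6.
Decompose π into cycles: lengths [96, 1] (2 cycles, including the fixed point 0).
sign(π) = (−1)^{n − #cycles} = (−1)^{97−2} = (−1)^95 = -1.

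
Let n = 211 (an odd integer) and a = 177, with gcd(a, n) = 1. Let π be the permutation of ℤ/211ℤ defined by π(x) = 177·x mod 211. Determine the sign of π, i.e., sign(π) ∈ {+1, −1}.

-1

Trace 210: π^k(210) = [210, 34, 110, 58, 138, 161, 12] for k=0..6.
Decompose π into cycles: lengths [42, 42, 42, 42, 42, 1] (6 cycles, including the fixed point 0).
sign(π) = (−1)^{n − #cycles} = (−1)^{211−6} = (−1)^205 = -1.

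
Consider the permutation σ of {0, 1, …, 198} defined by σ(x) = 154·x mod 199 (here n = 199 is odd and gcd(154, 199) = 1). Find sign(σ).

Start at x=122: 122 → 82 → 91 → 84 → 1 → 154 → 35 → … (one orbit).
π_154 has 2 disjoint cycles with lengths [198, 1] on {0,…,198}.
Σ(ℓ_i−1) = 199−2 = 197; sign = (−1)^197 = -1.
Zolotarev: (154|199) = -1, matching the cycle-count sign.

-1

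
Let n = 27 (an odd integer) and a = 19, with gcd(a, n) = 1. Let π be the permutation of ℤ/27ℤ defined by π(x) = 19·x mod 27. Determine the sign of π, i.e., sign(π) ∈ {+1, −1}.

Orbit of 19 under x↦19x: [19, 10, 1]… (length divides ord_27(19)).
15 cycles of lengths [3, 3, 3, 3, 3, 3, 1, 1, 1, 1, 1, 1, 1, 1, 1].
27 − 15 = 12 transpositions; sign(π) = (−1)^12 = +1.

+1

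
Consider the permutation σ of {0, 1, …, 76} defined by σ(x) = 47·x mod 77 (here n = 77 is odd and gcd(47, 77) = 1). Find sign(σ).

-1

Trace 9: π^k(9) = [9, 38, 15, 12, 25, 20, 16] for k=0..6.
The orbit structure of x ↦ 47x mod 77: 6 orbits of sizes [30, 30, 6, 5, 5, 1].
6 cycles on 77: each ℓ→(−1)^(ℓ−1), product (−1)^71 = -1.
The Jacobi symbol (47|77) = -1 (Zolotarev) agrees.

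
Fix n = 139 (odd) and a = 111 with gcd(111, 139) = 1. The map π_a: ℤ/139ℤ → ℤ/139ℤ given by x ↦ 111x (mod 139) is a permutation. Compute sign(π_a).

-1

Start at x=107: 107 → 62 → 71 → 97 → 64 → 15 → 136 → … (one orbit).
π_111 has 2 disjoint cycles with lengths [138, 1] on {0,…,138}.
2 cycles on 139: each ℓ→(−1)^(ℓ−1), product (−1)^137 = -1.
(111|139)_J = -1 (Zolotarev's lemma cross-check).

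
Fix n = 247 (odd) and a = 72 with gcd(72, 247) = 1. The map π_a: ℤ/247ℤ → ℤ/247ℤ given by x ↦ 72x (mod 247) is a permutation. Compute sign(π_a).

Start at x=77: 77 → 110 → 16 → 164 → 199 → 2 → 144 → … (one orbit).
Cycle type of π: 36×6 + 18 + 12 + 1; total 9 cycles.
Σ(ℓ_i−1) = 247−9 = 238; sign = (−1)^238 = +1.

+1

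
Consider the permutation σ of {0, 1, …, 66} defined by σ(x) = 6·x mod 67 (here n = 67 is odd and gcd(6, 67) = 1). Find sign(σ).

Start at x=64: 64 → 49 → 26 → 22 → 65 → 55 → 62 → … (one orbit).
π_6 has 3 disjoint cycles with lengths [33, 33, 1] on {0,…,66}.
Σ(ℓ_i−1) = 67−3 = 64; sign = (−1)^64 = +1.

+1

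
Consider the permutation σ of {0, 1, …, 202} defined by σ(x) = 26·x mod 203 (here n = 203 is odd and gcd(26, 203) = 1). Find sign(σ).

+1

Start at x=47: 47 → 4 → 104 → 65 → 66 → 92 → 159 → … (one orbit).
Decompose π into cycles: lengths [84, 84, 28, 6, 1] (5 cycles, including the fixed point 0).
sign(π) = (−1)^{n − #cycles} = (−1)^{203−5} = (−1)^198 = +1.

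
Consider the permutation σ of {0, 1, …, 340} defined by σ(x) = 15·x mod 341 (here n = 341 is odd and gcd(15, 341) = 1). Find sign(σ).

Orbit of 157 under x↦15x: [157, 309, 202, 302, 97, 91, 1]… (length divides ord_341(15)).
Cycle type of π: 10×33 + 5×2 + 1; total 36 cycles.
sign(π) = (−1)^{n − #cycles} = (−1)^{341−36} = (−1)^305 = -1.
(15|341)_J = -1 (Zolotarev's lemma cross-check).

-1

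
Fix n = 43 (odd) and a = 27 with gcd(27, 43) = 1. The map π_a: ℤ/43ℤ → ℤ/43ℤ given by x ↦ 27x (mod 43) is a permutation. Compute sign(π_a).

-1

Trace 16: π^k(16) = [16, 2, 11, 39, 21, 8, 1] for k=0..6.
Decompose π into cycles: lengths [14, 14, 14, 1] (4 cycles, including the fixed point 0).
With 4 cycles on 43 points, sign = (−1)^{43−4} = -1.
Via Zolotarev, sign(π_{27}) = (27|43) = -1.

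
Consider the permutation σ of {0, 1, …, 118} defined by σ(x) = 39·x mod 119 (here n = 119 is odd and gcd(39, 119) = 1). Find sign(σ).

Orbit of 9 under x↦39x: [9, 113, 4, 37, 15, 109, 86]… (length divides ord_119(39)).
Cycle lengths of π_39 on ℤ/119ℤ: [48, 48, 16, 3, 3, 1]; 6 cycles in total.
sign(π) = (−1)^{n − #cycles} = (−1)^{119−6} = (−1)^113 = -1.
(39|119)_J = -1 (Zolotarev's lemma cross-check).

-1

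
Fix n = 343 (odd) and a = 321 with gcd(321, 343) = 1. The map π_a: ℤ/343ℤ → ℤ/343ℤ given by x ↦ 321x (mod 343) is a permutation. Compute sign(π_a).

Trace 160: π^k(160) = [160, 253, 265, 1, 321, 141, 328] for k=0..6.
π_321 has 10 disjoint cycles with lengths [98, 98, 98, 14, 14, 14, 2, 2, 2, 1] on {0,…,342}.
343 − 10 = 333 transpositions; sign(π) = (−1)^333 = -1.

-1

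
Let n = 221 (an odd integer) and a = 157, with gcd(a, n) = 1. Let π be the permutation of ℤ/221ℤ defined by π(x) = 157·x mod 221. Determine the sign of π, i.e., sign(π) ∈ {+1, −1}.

+1

Trace 157: π^k(157) = [157, 118, 183, 1] for k=0..3.
Cycle type of π: 4×52 + 1×13; total 65 cycles.
sign(π) = (−1)^{n − #cycles} = (−1)^{221−65} = (−1)^156 = +1.
Zolotarev: (157|221) = +1, matching the cycle-count sign.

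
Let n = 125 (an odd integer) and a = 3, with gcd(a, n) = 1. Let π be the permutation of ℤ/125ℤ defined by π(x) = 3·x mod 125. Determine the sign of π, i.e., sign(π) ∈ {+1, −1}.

Orbit of 76 under x↦3x: [76, 103, 59, 52, 31, 93, 29]… (length divides ord_125(3)).
The orbit structure of x ↦ 3x mod 125: 4 orbits of sizes [100, 20, 4, 1].
n − c = 125 − 4 = 121; sign = (−1)^121 = -1.
Check: (3/125) = -1 by Zolotarev.

-1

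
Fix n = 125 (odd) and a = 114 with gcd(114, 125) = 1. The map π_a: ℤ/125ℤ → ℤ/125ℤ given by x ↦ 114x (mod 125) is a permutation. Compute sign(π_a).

Start at x=106: 106 → 84 → 76 → 39 → 71 → 94 → 91 → … (one orbit).
Cycle lengths of π_114 on ℤ/125ℤ: [50, 50, 10, 10, 2, 2, 1]; 7 cycles in total.
125 − 7 = 118 transpositions; sign(π) = (−1)^118 = +1.
The Jacobi symbol (114|125) = +1 (Zolotarev) agrees.

+1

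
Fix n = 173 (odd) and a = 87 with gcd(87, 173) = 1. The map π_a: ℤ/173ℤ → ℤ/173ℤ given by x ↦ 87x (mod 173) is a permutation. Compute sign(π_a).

-1

Start at x=74: 74 → 37 → 105 → 139 → 156 → 78 → 39 → … (one orbit).
Cycle lengths of π_87 on ℤ/173ℤ: [172, 1]; 2 cycles in total.
Σ(ℓ_i−1) = 173−2 = 171; sign = (−1)^171 = -1.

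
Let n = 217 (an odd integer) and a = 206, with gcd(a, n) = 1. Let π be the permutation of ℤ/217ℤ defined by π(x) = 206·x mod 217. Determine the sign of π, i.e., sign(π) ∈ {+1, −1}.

-1

Trace 165: π^k(165) = [165, 138, 1, 206, 121, 188, 102] for k=0..6.
π_206 has 10 disjoint cycles with lengths [30, 30, 30, 30, 30, 30, 15, 15, 6, 1] on {0,…,216}.
Σ(ℓ_i−1) = 217−10 = 207; sign = (−1)^207 = -1.
Via Zolotarev, sign(π_{206}) = (206|217) = -1.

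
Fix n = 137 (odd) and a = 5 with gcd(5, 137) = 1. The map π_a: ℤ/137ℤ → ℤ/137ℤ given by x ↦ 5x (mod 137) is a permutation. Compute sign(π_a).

-1

Start at x=119: 119 → 47 → 98 → 79 → 121 → 57 → 11 → … (one orbit).
2 cycles of lengths [136, 1].
sign(π) = (−1)^{n − #cycles} = (−1)^{137−2} = (−1)^135 = -1.
(5|137)_J = -1 (Zolotarev's lemma cross-check).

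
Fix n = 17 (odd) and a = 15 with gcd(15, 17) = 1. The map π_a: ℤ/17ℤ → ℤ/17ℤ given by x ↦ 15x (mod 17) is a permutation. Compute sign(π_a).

+1

Start at x=2: 2 → 13 → 8 → 1 → 15 → 4 → 9 → … (one orbit).
Cycle lengths of π_15 on ℤ/17ℤ: [8, 8, 1]; 3 cycles in total.
n − c = 17 − 3 = 14; sign = (−1)^14 = +1.
(15|17)_J = +1 (Zolotarev's lemma cross-check).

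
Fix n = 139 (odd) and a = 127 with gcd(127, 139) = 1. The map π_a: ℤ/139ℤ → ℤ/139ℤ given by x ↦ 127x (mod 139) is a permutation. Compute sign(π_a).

Trace 122: π^k(122) = [122, 65, 54, 47, 131, 96, 99] for k=0..6.
π_127 has 3 disjoint cycles with lengths [69, 69, 1] on {0,…,138}.
sign(π) = (−1)^{n − #cycles} = (−1)^{139−3} = (−1)^136 = +1.

+1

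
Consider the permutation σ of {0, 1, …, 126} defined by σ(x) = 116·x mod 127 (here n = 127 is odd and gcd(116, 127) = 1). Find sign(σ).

-1

Trace 92: π^k(92) = [92, 4, 83, 103, 10, 17, 67] for k=0..6.
π_116 has 2 disjoint cycles with lengths [126, 1] on {0,…,126}.
Σ(ℓ_i−1) = 127−2 = 125; sign = (−1)^125 = -1.
Zolotarev: (116|127) = -1, matching the cycle-count sign.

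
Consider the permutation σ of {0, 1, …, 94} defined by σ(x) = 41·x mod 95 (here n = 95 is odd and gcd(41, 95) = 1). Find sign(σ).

Orbit of 1 under x↦41x: [1, 41, 66, 46, 81, 91, 26]… (length divides ord_95(41)).
Cycle lengths of π_41 on ℤ/95ℤ: [18, 18, 18, 18, 18, 1, 1, 1, 1, 1]; 10 cycles in total.
With 10 cycles on 95 points, sign = (−1)^{95−10} = -1.
Zolotarev: (41|95) = -1, matching the cycle-count sign.

-1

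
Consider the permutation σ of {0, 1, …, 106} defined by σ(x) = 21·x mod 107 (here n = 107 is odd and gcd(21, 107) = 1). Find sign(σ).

Start at x=65: 65 → 81 → 96 → 90 → 71 → 100 → 67 → … (one orbit).
2 cycles of lengths [106, 1].
2 cycles on 107: each ℓ→(−1)^(ℓ−1), product (−1)^105 = -1.

-1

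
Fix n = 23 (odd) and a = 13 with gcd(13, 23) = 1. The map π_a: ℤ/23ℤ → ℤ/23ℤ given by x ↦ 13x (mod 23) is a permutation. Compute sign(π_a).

Orbit of 4 under x↦13x: [4, 6, 9, 2, 3, 16, 1]… (length divides ord_23(13)).
Cycle type of π: 11×2 + 1; total 3 cycles.
sign(π) = (−1)^{n − #cycles} = (−1)^{23−3} = (−1)^20 = +1.
(13|23)_J = +1 (Zolotarev's lemma cross-check).

+1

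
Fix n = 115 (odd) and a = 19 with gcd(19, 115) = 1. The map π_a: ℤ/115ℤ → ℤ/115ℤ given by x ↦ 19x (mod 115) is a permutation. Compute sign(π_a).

Start at x=31: 31 → 14 → 36 → 109 → 1 → 19 → 16 → … (one orbit).
The orbit structure of x ↦ 19x mod 115: 8 orbits of sizes [22, 22, 22, 22, 22, 2, 2, 1].
With 8 cycles on 115 points, sign = (−1)^{115−8} = -1.
The Jacobi symbol (19|115) = -1 (Zolotarev) agrees.

-1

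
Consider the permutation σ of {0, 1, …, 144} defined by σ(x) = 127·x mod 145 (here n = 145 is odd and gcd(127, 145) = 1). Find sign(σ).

+1

Trace 1: π^k(1) = [1, 127, 34, 113, 141, 72, 9] for k=0..6.
Cycle lengths of π_127 on ℤ/145ℤ: [28, 28, 28, 28, 28, 4, 1]; 7 cycles in total.
7 cycles on 145: each ℓ→(−1)^(ℓ−1), product (−1)^138 = +1.
(127|145)_J = +1 (Zolotarev's lemma cross-check).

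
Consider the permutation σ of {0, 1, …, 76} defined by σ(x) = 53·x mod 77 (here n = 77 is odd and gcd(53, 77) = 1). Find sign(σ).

+1

Orbit of 15 under x↦53x: [15, 25, 16, 1, 53, 37, 36]… (length divides ord_77(53)).
Decompose π into cycles: lengths [15, 15, 15, 15, 5, 5, 3, 3, 1] (9 cycles, including the fixed point 0).
n − c = 77 − 9 = 68; sign = (−1)^68 = +1.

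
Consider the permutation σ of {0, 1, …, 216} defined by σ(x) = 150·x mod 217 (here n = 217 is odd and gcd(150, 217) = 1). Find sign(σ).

Trace 216: π^k(216) = [216, 67, 68, 1, 150, 149] for k=0..5.
π_150 has 37 disjoint cycles with lengths [6, 6, 6, 6, 6, 6, 6, 6, 6, 6, 6, 6, 6, 6, 6, 6, 6, 6, 6, 6, 6, 6, 6, 6, 6, 6, 6, 6, 6, 6, 6, 6, 6, 6, 6, 6, 1] on {0,…,216}.
Σ(ℓ_i−1) = 217−37 = 180; sign = (−1)^180 = +1.
(150|217)_J = +1 (Zolotarev's lemma cross-check).

+1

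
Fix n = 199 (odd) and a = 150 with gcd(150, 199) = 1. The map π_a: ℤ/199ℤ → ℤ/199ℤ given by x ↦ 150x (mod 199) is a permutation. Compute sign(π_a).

-1

Trace 46: π^k(46) = [46, 134, 1, 150, 13, 159, 169] for k=0..6.
π_150 has 2 disjoint cycles with lengths [198, 1] on {0,…,198}.
With 2 cycles on 199 points, sign = (−1)^{199−2} = -1.
Zolotarev: (150|199) = -1, matching the cycle-count sign.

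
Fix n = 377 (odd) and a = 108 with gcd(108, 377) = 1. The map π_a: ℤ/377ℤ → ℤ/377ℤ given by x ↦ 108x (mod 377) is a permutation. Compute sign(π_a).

Trace 246: π^k(246) = [246, 178, 374, 53, 69, 289, 298] for k=0..6.
Cycle type of π: 84×4 + 28 + 6×2 + 1; total 8 cycles.
n − c = 377 − 8 = 369; sign = (−1)^369 = -1.

-1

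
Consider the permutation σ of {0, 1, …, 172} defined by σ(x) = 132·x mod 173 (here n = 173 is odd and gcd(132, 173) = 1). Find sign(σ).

Start at x=83: 83 → 57 → 85 → 148 → 160 → 14 → 118 → … (one orbit).
π_132 has 5 disjoint cycles with lengths [43, 43, 43, 43, 1] on {0,…,172}.
Σ(ℓ_i−1) = 173−5 = 168; sign = (−1)^168 = +1.
Via Zolotarev, sign(π_{132}) = (132|173) = +1.

+1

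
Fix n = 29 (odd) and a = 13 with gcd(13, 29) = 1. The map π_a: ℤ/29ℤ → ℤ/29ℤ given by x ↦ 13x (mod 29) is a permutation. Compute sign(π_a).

+1

Orbit of 9 under x↦13x: [9, 1, 13, 24, 22, 25, 6]… (length divides ord_29(13)).
Cycle lengths of π_13 on ℤ/29ℤ: [14, 14, 1]; 3 cycles in total.
29 − 3 = 26 transpositions; sign(π) = (−1)^26 = +1.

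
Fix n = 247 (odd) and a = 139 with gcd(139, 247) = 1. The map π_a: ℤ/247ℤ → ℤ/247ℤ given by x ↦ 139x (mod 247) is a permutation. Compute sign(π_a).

+1

Start at x=55: 55 → 235 → 61 → 81 → 144 → 9 → 16 → … (one orbit).
31 cycles of lengths [9, 9, 9, 9, 9, 9, 9, 9, 9, 9, 9, 9, 9, 9, 9, 9, 9, 9, 9, 9, 9, 9, 9, 9, 9, 9, 3, 3, 3, 3, 1].
31 cycles on 247: each ℓ→(−1)^(ℓ−1), product (−1)^216 = +1.
(139|247)_J = +1 (Zolotarev's lemma cross-check).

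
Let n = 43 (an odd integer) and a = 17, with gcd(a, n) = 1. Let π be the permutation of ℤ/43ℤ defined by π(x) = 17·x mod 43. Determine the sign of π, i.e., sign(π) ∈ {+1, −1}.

+1

Trace 31: π^k(31) = [31, 11, 15, 40, 35, 36, 10] for k=0..6.
Cycle lengths of π_17 on ℤ/43ℤ: [21, 21, 1]; 3 cycles in total.
3 cycles on 43: each ℓ→(−1)^(ℓ−1), product (−1)^40 = +1.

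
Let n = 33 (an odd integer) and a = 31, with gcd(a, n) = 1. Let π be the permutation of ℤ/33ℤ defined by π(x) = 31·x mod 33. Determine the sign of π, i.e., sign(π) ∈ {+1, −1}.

+1

Start at x=1: 1 → 31 → 4 → 25 → 16 → 1 (one orbit).
The orbit structure of x ↦ 31x mod 33: 9 orbits of sizes [5, 5, 5, 5, 5, 5, 1, 1, 1].
sign(π) = (−1)^{n − #cycles} = (−1)^{33−9} = (−1)^24 = +1.
Zolotarev: (31|33) = +1, matching the cycle-count sign.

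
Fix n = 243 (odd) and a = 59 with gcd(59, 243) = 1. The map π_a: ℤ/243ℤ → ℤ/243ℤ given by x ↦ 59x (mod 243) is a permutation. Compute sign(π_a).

-1

Orbit of 8 under x↦59x: [8, 229, 146, 109, 113, 106, 179]… (length divides ord_243(59)).
The orbit structure of x ↦ 59x mod 243: 6 orbits of sizes [162, 54, 18, 6, 2, 1].
243 − 6 = 237 transpositions; sign(π) = (−1)^237 = -1.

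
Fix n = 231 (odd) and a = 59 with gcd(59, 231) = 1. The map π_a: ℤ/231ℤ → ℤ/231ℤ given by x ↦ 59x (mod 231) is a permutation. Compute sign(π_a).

+1

Start at x=163: 163 → 146 → 67 → 26 → 148 → 185 → 58 → … (one orbit).
Cycle type of π: 30×6 + 10×2 + 6×3 + 5×2 + 2 + 1; total 15 cycles.
231 − 15 = 216 transpositions; sign(π) = (−1)^216 = +1.
(59|231)_J = +1 (Zolotarev's lemma cross-check).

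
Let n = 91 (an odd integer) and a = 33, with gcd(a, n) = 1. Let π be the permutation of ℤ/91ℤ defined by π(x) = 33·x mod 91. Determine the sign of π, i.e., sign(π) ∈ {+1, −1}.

Trace 30: π^k(30) = [30, 80, 1, 33, 88, 83, 9] for k=0..6.
Cycle type of π: 12×7 + 6 + 1; total 9 cycles.
9 cycles on 91: each ℓ→(−1)^(ℓ−1), product (−1)^82 = +1.
Check: (33/91) = +1 by Zolotarev.

+1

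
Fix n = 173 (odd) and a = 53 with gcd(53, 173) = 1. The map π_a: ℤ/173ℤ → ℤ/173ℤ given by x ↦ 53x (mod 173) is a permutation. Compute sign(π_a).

-1

Trace 78: π^k(78) = [78, 155, 84, 127, 157, 17, 36] for k=0..6.
Decompose π into cycles: lengths [172, 1] (2 cycles, including the fixed point 0).
Σ(ℓ_i−1) = 173−2 = 171; sign = (−1)^171 = -1.
Zolotarev: (53|173) = -1, matching the cycle-count sign.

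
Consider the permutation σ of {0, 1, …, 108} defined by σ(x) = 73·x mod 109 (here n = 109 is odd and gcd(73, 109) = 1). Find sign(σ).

+1

Orbit of 9 under x↦73x: [9, 3, 1, 73, 97, 105, 35]… (length divides ord_109(73)).
Cycle type of π: 27×4 + 1; total 5 cycles.
109 − 5 = 104 transpositions; sign(π) = (−1)^104 = +1.
Zolotarev: (73|109) = +1, matching the cycle-count sign.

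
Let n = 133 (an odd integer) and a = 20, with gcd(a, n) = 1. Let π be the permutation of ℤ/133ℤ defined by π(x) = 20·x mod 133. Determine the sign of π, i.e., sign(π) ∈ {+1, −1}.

Trace 20: π^k(20) = [20, 1] for k=0..1.
Cycle lengths of π_20 on ℤ/133ℤ: [2, 2, 2, 2, 2, 2, 2, 2, 2, 2, 2, 2, 2, 2, 2, 2, 2, 2, 2, 2, 2, 2, 2, 2, 2, 2, 2, 2, 2, 2, 2, 2, 2, 2, 2, 2, 2, 2, 2, 2, 2, 2, 2, 2, 2, 2, 2, 2, 2, 2, 2, 2, 2, 2, 2, 2, 2, 1, 1, 1, 1, 1, 1, 1, 1, 1, 1, 1, 1, 1, 1, 1, 1, 1, 1, 1]; 76 cycles in total.
n − c = 133 − 76 = 57; sign = (−1)^57 = -1.
Via Zolotarev, sign(π_{20}) = (20|133) = -1.

-1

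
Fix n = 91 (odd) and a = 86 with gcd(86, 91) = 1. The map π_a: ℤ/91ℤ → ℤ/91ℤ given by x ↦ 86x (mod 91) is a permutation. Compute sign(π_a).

Trace 44: π^k(44) = [44, 53, 8, 51, 18, 1, 86] for k=0..6.
Cycle lengths of π_86 on ℤ/91ℤ: [12, 12, 12, 12, 12, 12, 4, 4, 4, 3, 3, 1]; 12 cycles in total.
sign(π) = (−1)^{n − #cycles} = (−1)^{91−12} = (−1)^79 = -1.

-1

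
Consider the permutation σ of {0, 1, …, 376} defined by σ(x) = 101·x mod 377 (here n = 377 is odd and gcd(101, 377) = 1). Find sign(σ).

Orbit of 90 under x↦101x: [90, 42, 95, 170, 205, 347, 363]… (length divides ord_377(101)).
π_101 has 8 disjoint cycles with lengths [84, 84, 84, 84, 28, 6, 6, 1] on {0,…,376}.
377 − 8 = 369 transpositions; sign(π) = (−1)^369 = -1.
Zolotarev: (101|377) = -1, matching the cycle-count sign.

-1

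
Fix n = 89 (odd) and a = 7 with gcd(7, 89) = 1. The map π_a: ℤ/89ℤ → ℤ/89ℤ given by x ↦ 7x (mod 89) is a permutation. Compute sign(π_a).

-1

Start at x=76: 76 → 87 → 75 → 80 → 26 → 4 → 28 → … (one orbit).
Decompose π into cycles: lengths [88, 1] (2 cycles, including the fixed point 0).
With 2 cycles on 89 points, sign = (−1)^{89−2} = -1.
(7|89)_J = -1 (Zolotarev's lemma cross-check).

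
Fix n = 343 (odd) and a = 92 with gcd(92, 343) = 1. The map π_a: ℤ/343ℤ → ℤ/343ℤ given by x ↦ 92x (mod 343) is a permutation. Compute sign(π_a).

+1

Start at x=295: 295 → 43 → 183 → 29 → 267 → 211 → 204 → … (one orbit).
Cycle type of π: 49×6 + 7×6 + 1×7; total 19 cycles.
19 cycles on 343: each ℓ→(−1)^(ℓ−1), product (−1)^324 = +1.
The Jacobi symbol (92|343) = +1 (Zolotarev) agrees.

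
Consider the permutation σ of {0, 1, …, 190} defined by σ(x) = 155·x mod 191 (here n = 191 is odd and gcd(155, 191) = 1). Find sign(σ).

Trace 161: π^k(161) = [161, 125, 84, 32, 185, 25, 55] for k=0..6.
π_155 has 6 disjoint cycles with lengths [38, 38, 38, 38, 38, 1] on {0,…,190}.
Σ(ℓ_i−1) = 191−6 = 185; sign = (−1)^185 = -1.
Zolotarev: (155|191) = -1, matching the cycle-count sign.

-1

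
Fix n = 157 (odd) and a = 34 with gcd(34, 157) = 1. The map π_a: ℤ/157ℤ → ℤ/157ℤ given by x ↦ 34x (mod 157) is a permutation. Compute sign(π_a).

Start at x=132: 132 → 92 → 145 → 63 → 101 → 137 → 105 → … (one orbit).
Cycle lengths of π_34 on ℤ/157ℤ: [156, 1]; 2 cycles in total.
2 cycles on 157: each ℓ→(−1)^(ℓ−1), product (−1)^155 = -1.

-1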